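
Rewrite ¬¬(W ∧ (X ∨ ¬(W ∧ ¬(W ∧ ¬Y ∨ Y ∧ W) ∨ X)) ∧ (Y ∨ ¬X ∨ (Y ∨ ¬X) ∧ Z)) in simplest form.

¬¬(W ∧ (X ∨ ¬(W ∧ ¬(W ∧ ¬Y ∨ Y ∧ W) ∨ X)) ∧ (Y ∨ ¬X ∨ (Y ∨ ¬X) ∧ Z))
= W ∧ (X ∨ ¬(W ∧ ¬(W ∧ ¬Y ∨ Y ∧ W) ∨ X)) ∧ (Y ∨ ¬X ∨ (Y ∨ ¬X) ∧ Z)
= W ∧ (X ∨ ¬(W ∧ ¬(W ∧ ¬Y ∨ Y ∧ W) ∨ X)) ∧ (Y ∨ ¬X)
= W ∧ (X ∨ ¬(W ∧ ¬W ∨ X)) ∧ (Y ∨ ¬X)
= W ∧ (X ∨ ¬X) ∧ (Y ∨ ¬X)
= W ∧ (Y ∨ ¬X)

W ∧ (Y ∨ ¬X)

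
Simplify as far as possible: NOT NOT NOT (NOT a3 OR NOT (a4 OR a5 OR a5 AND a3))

a3 AND (a4 OR a5)

NOT NOT NOT (NOT a3 OR NOT (a4 OR a5 OR a5 AND a3))
= NOT (NOT a3 OR NOT (a4 OR a5 OR a5 AND a3))   [double negation]
= a3 AND (a4 OR a5 OR a5 AND a3)   [De Morgan]
= a3 AND (a4 OR a5)   [absorption]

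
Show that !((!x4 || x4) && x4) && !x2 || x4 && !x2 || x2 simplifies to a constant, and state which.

true

!((!x4 || x4) && x4) && !x2 || x4 && !x2 || x2
= !x4 && !x2 || x4 && !x2 || x2
= !x2 || x2
= true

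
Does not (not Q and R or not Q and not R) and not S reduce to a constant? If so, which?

not (not Q and R or not Q and not R) and not S
= not not Q and not S   (distribution)
= Q and not S   (double negation)
This depends on Q, S, so it is not a constant.

no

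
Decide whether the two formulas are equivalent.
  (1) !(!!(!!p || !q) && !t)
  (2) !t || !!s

No

E1: !(!!(!!p || !q) && !t)
    = !(!!p || !q) || t   [De Morgan]
    = !p && q || t   [De Morgan]
E2: !t || !!s
    = !t || s   [double negation]
These differ: at p=1, q=0, s=0, t=0, E1 = 0 but E2 = 1.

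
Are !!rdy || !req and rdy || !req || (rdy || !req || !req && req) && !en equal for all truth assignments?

Yes

E1: !!rdy || !req
    = rdy || !req   — double negation
E2: rdy || !req || (rdy || !req || !req && req) && !en
    = rdy || !req || (rdy || !req) && !en   — complement / identity
    = rdy || !req   — absorption
Both reduce to rdy || !req, so they are equivalent.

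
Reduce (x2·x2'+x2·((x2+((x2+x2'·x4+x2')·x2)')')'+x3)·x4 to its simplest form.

(x2+x3)·x4

(x2·x2'+x2·((x2+((x2+x2'·x4+x2')·x2)')')'+x3)·x4
= (x2·x2'+x2·(x2+((x2+x2'·x4+x2')·x2)')+x3)·x4
= (x2·x2'+x2·(x2+((x2+x2')·x2)')+x3)·x4
= (x2·x2'+x2·(x2+x2')+x3)·x4
= (x2·(x2+x2')+x3)·x4
= (x2+x3)·x4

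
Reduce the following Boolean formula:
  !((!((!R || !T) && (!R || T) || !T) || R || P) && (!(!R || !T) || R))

!R

!((!((!R || !T) && (!R || T) || !T) || R || P) && (!(!R || !T) || R))
= !((!(!R || !T && T || !T) || R || P) && (!(!R || !T) || R))
= !((!(!R || !T) || R || P) && (!(!R || !T) || R))
= !(!(!R || !T) || R)
= !(R && T || R)
= !R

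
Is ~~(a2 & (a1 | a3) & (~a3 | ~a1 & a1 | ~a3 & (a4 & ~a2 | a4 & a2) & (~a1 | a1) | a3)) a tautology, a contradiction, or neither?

neither

~~(a2 & (a1 | a3) & (~a3 | ~a1 & a1 | ~a3 & (a4 & ~a2 | a4 & a2) & (~a1 | a1) | a3))
= ~~(a2 & (a1 | a3) & (~a3 | ~a1 & a1 | ~a3 & (a4 & ~a2 | a4 & a2) | a3))
= a2 & (a1 | a3) & (~a3 | ~a1 & a1 | ~a3 & (a4 & ~a2 | a4 & a2) | a3)
= a2 & (a1 | a3) & (~a3 | ~a3 & (a4 & ~a2 | a4 & a2) | a3)
= a2 & (a1 | a3) & (~a3 | ~a3 & a4 | a3)
= a2 & (a1 | a3) & (~a3 | a3)
= a2 & (a1 | a3)
This depends on a1, a2, a3, so it is not a constant.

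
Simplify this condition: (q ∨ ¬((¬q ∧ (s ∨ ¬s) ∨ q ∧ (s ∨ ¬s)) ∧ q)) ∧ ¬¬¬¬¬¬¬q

¬q

(q ∨ ¬((¬q ∧ (s ∨ ¬s) ∨ q ∧ (s ∨ ¬s)) ∧ q)) ∧ ¬¬¬¬¬¬¬q
= (q ∨ ¬((s ∨ ¬s) ∧ q)) ∧ ¬¬¬¬¬¬¬q
= (q ∨ ¬q) ∧ ¬¬¬¬¬¬¬q
= ¬¬¬¬¬¬¬q
= ¬¬¬¬¬q
= ¬¬¬q
= ¬q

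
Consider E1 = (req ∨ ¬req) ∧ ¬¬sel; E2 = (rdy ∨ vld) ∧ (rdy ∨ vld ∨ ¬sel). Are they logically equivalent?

E1: (req ∨ ¬req) ∧ ¬¬sel
    = ¬¬sel   — complement / identity
    = sel   — double negation
E2: (rdy ∨ vld) ∧ (rdy ∨ vld ∨ ¬sel)
    = rdy ∨ vld   — absorption
These differ: at rdy=1, req=0, sel=0, vld=0, E1 = 0 but E2 = 1.

No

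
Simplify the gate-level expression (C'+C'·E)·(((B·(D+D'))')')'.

C'·B'

(C'+C'·E)·(((B·(D+D'))')')'
= C'·(((B·(D+D'))')')'   — absorption
= C'·((B')')'   — complement / identity
= C'·B'   — double negation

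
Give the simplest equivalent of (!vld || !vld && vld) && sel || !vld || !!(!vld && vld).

(!vld || !vld && vld) && sel || !vld || !!(!vld && vld)
= (!vld || !vld && vld) && sel || !vld || !vld && vld   (double negation)
= !vld || !vld && vld   (absorption)
= !vld   (complement / identity)

!vld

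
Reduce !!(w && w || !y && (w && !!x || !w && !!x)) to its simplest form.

!!(w && w || !y && (w && !!x || !w && !!x))
= !!(w && w || !y && !!x)   — distribution
= !!(w || !y && !!x)   — idempotence
= w || !y && !!x   — double negation
= w || !y && x   — double negation

w || !y && x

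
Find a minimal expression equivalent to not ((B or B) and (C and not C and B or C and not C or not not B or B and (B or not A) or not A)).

not ((B or B) and (C and not C and B or C and not C or not not B or B and (B or not A) or not A))
= not ((B or B) and (C and not C and B or C and not C or B or B and (B or not A) or not A))
= not ((B or B) and (C and not C or B or B and (B or not A) or not A))
= not ((B or B) and (C and not C or B or B or not A))
= not ((B or B) and (B or B or not A))
= not (B or B)
= not B

not B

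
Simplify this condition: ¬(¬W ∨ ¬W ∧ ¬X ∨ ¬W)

W

¬(¬W ∨ ¬W ∧ ¬X ∨ ¬W)
= ¬(¬W ∨ ¬W)   — absorption
= ¬¬W   — idempotence
= W   — double negation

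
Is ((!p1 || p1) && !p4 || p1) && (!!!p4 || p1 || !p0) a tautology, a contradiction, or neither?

neither

((!p1 || p1) && !p4 || p1) && (!!!p4 || p1 || !p0)
= ((!p1 || p1) && !p4 || p1) && (!p4 || p1 || !p0)
= (!p4 || p1) && (!p4 || p1 || !p0)
= !p4 || p1
This depends on p1, p4, so it is not a constant.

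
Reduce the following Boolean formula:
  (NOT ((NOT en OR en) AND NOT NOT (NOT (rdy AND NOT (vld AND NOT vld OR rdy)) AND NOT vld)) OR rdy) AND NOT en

(NOT ((NOT en OR en) AND NOT NOT (NOT (rdy AND NOT (vld AND NOT vld OR rdy)) AND NOT vld)) OR rdy) AND NOT en
= (NOT ((NOT en OR en) AND NOT (rdy AND NOT (vld AND NOT vld OR rdy)) AND NOT vld) OR rdy) AND NOT en   [double negation]
= (NOT (NOT (rdy AND NOT (vld AND NOT vld OR rdy)) AND NOT vld) OR rdy) AND NOT en   [complement / identity]
= (rdy AND NOT (vld AND NOT vld OR rdy) OR vld OR rdy) AND NOT en   [De Morgan]
= (rdy AND NOT rdy OR vld OR rdy) AND NOT en   [complement / identity]
= (vld OR rdy) AND NOT en   [complement / identity]

(vld OR rdy) AND NOT en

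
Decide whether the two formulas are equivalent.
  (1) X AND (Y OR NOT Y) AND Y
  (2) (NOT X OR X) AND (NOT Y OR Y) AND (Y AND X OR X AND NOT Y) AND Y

E1: X AND (Y OR NOT Y) AND Y
    = X AND Y
E2: (NOT X OR X) AND (NOT Y OR Y) AND (Y AND X OR X AND NOT Y) AND Y
    = (NOT X OR X) AND (NOT Y OR Y) AND X AND (Y OR NOT Y) AND Y
    = (NOT X OR X) AND (NOT Y OR Y) AND X AND Y
    = (NOT X OR X) AND X AND Y
    = X AND Y
Both reduce to X AND Y, so they are equivalent.

Yes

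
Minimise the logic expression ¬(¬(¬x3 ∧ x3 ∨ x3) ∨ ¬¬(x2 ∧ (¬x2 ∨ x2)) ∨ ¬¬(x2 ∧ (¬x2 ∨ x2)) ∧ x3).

x3 ∧ ¬x2

¬(¬(¬x3 ∧ x3 ∨ x3) ∨ ¬¬(x2 ∧ (¬x2 ∨ x2)) ∨ ¬¬(x2 ∧ (¬x2 ∨ x2)) ∧ x3)
= ¬(¬(¬x3 ∧ x3 ∨ x3) ∨ ¬¬(x2 ∧ (¬x2 ∨ x2)))   — absorption
= ¬(¬(¬x3 ∧ x3 ∨ x3) ∨ ¬¬x2)   — complement / identity
= ¬(¬x3 ∨ ¬¬x2)   — complement / identity
= x3 ∧ ¬x2   — De Morgan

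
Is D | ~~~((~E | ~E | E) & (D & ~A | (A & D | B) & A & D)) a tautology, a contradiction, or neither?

D | ~~~((~E | ~E | E) & (D & ~A | (A & D | B) & A & D))
= D | ~~~((~E | E) & (D & ~A | (A & D | B) & A & D))   [idempotence]
= D | ~((~E | E) & (D & ~A | (A & D | B) & A & D))   [double negation]
= D | ~((~E | E) & (D & ~A | A & D))   [absorption]
= D | ~((~E | E) & D)   [distribution]
= D | ~D   [complement / identity]
= 1   [complement]

tautology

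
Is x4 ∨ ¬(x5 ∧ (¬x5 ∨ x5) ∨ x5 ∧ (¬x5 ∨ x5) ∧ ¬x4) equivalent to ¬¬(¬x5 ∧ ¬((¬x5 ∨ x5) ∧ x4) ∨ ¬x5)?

E1: x4 ∨ ¬(x5 ∧ (¬x5 ∨ x5) ∨ x5 ∧ (¬x5 ∨ x5) ∧ ¬x4)
    = x4 ∨ ¬(x5 ∧ (¬x5 ∨ x5))   (absorption)
    = x4 ∨ ¬x5   (complement / identity)
E2: ¬¬(¬x5 ∧ ¬((¬x5 ∨ x5) ∧ x4) ∨ ¬x5)
    = ¬x5 ∧ ¬((¬x5 ∨ x5) ∧ x4) ∨ ¬x5   (double negation)
    = ¬x5 ∧ ¬x4 ∨ ¬x5   (complement / identity)
    = ¬x5   (absorption)
These differ: at x4=1, x5=1, E1 = 1 but E2 = 0.

No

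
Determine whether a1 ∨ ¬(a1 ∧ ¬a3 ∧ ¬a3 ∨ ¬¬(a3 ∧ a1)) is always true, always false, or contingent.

always true

a1 ∨ ¬(a1 ∧ ¬a3 ∧ ¬a3 ∨ ¬¬(a3 ∧ a1))
= a1 ∨ ¬(a1 ∧ ¬a3 ∨ ¬¬(a3 ∧ a1))   (idempotence)
= a1 ∨ ¬(a1 ∧ ¬a3 ∨ a3 ∧ a1)   (double negation)
= a1 ∨ ¬a1   (distribution)
= True   (complement)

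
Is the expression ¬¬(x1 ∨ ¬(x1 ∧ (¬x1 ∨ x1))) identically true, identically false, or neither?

identically true

¬¬(x1 ∨ ¬(x1 ∧ (¬x1 ∨ x1)))
= x1 ∨ ¬(x1 ∧ (¬x1 ∨ x1))   — double negation
= x1 ∨ ¬x1   — complement / identity
= True   — complement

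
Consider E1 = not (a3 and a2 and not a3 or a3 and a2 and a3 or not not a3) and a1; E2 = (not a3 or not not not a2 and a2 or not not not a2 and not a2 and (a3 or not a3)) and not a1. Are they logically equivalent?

E1: not (a3 and a2 and not a3 or a3 and a2 and a3 or not not a3) and a1
    = not (a3 and a2 or not not a3) and a1
    = not (a3 and a2 or a3) and a1
    = not a3 and a1
E2: (not a3 or not not not a2 and a2 or not not not a2 and not a2 and (a3 or not a3)) and not a1
    = (not a3 or not not not a2 and a2 or not not not a2 and not a2) and not a1
    = (not a3 or not not not a2) and not a1
    = (not a3 or not a2) and not a1
These differ: at a1=1, a2=0, a3=0, E1 = 1 but E2 = 0.

No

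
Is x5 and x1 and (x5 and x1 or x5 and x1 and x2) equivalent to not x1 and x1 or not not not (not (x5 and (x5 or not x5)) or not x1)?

E1: x5 and x1 and (x5 and x1 or x5 and x1 and x2)
    = x5 and x1 and x5 and x1   [absorption]
    = x5 and x1   [idempotence]
E2: not x1 and x1 or not not not (not (x5 and (x5 or not x5)) or not x1)
    = not not not (not (x5 and (x5 or not x5)) or not x1)   [complement / identity]
    = not not not (not x5 or not x1)   [complement / identity]
    = not (not x5 or not x1)   [double negation]
    = x5 and x1   [De Morgan]
Both reduce to x5 and x1, so they are equivalent.

Yes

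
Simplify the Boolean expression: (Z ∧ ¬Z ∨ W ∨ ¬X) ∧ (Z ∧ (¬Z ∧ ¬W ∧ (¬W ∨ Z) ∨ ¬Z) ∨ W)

(Z ∧ ¬Z ∨ W ∨ ¬X) ∧ (Z ∧ (¬Z ∧ ¬W ∧ (¬W ∨ Z) ∨ ¬Z) ∨ W)
= (Z ∧ ¬Z ∨ W ∨ ¬X) ∧ (Z ∧ (¬Z ∧ ¬W ∨ ¬Z) ∨ W)   [absorption]
= (Z ∧ ¬Z ∨ W ∨ ¬X) ∧ (Z ∧ ¬Z ∨ W)   [absorption]
= Z ∧ ¬Z ∨ W   [absorption]
= W   [complement / identity]

W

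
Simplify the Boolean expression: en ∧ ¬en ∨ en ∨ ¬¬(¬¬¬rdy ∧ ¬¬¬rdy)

en ∧ ¬en ∨ en ∨ ¬¬(¬¬¬rdy ∧ ¬¬¬rdy)
= en ∧ ¬en ∨ en ∨ ¬(¬¬rdy ∨ ¬¬rdy)   — De Morgan
= en ∧ ¬en ∨ en ∨ ¬¬¬rdy   — idempotence
= en ∨ ¬¬¬rdy   — complement / identity
= en ∨ ¬rdy   — double negation

en ∨ ¬rdy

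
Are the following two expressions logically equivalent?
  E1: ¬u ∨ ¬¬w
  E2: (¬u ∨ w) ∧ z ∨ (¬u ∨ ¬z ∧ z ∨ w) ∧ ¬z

E1: ¬u ∨ ¬¬w
    = ¬u ∨ w
E2: (¬u ∨ w) ∧ z ∨ (¬u ∨ ¬z ∧ z ∨ w) ∧ ¬z
    = (¬u ∨ w) ∧ z ∨ (¬u ∨ w) ∧ ¬z
    = ¬u ∨ w
Both reduce to ¬u ∨ w, so they are equivalent.

Yes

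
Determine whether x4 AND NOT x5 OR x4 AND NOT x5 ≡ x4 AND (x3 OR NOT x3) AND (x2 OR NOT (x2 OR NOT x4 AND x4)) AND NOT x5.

E1: x4 AND NOT x5 OR x4 AND NOT x5
    = x4 AND NOT x5   (idempotence)
E2: x4 AND (x3 OR NOT x3) AND (x2 OR NOT (x2 OR NOT x4 AND x4)) AND NOT x5
    = x4 AND (x3 OR NOT x3) AND (x2 OR NOT x2) AND NOT x5   (complement / identity)
    = x4 AND (x2 OR NOT x2) AND NOT x5   (complement / identity)
    = x4 AND NOT x5   (complement / identity)
Both reduce to x4 AND NOT x5, so they are equivalent.

Yes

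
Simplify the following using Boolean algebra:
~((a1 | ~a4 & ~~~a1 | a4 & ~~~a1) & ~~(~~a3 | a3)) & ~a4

~((a1 | ~a4 & ~~~a1 | a4 & ~~~a1) & ~~(~~a3 | a3)) & ~a4
= ~((a1 | ~~~a1) & ~~(~~a3 | a3)) & ~a4   [distribution]
= ~((a1 | ~a1) & ~~(~~a3 | a3)) & ~a4   [double negation]
= ~((a1 | ~a1) & ~~(a3 | a3)) & ~a4   [double negation]
= ~~~(a3 | a3) & ~a4   [complement / identity]
= ~(a3 | a3) & ~a4   [double negation]
= ~a3 & ~a4   [idempotence]

~a3 & ~a4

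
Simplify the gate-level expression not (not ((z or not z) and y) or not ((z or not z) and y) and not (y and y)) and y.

not (not ((z or not z) and y) or not ((z or not z) and y) and not (y and y)) and y
= not (not ((z or not z) and y) or not ((z or not z) and y) and not y) and y
= not not ((z or not z) and y) and y
= (z or not z) and y and y
= y and y
= y

y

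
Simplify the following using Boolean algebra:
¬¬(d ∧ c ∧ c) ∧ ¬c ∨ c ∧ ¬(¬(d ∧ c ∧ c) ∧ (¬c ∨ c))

¬¬(d ∧ c ∧ c) ∧ ¬c ∨ c ∧ ¬(¬(d ∧ c ∧ c) ∧ (¬c ∨ c))
= ¬¬(d ∧ c ∧ c) ∧ ¬c ∨ c ∧ ¬¬(d ∧ c ∧ c)   [complement / identity]
= ¬¬(d ∧ c ∧ c)   [distribution]
= ¬¬(d ∧ c)   [idempotence]
= d ∧ c   [double negation]

d ∧ c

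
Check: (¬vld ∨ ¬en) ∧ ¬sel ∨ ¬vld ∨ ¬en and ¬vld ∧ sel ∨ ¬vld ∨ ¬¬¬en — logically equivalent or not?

Yes

E1: (¬vld ∨ ¬en) ∧ ¬sel ∨ ¬vld ∨ ¬en
    = ¬vld ∨ ¬en   (absorption)
E2: ¬vld ∧ sel ∨ ¬vld ∨ ¬¬¬en
    = ¬vld ∧ sel ∨ ¬vld ∨ ¬en   (double negation)
    = ¬vld ∨ ¬en   (absorption)
Both reduce to ¬vld ∨ ¬en, so they are equivalent.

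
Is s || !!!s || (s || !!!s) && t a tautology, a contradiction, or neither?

tautology

s || !!!s || (s || !!!s) && t
= s || !!!s
= s || !s
= true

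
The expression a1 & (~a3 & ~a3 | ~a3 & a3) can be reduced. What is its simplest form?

a1 & ~a3

a1 & (~a3 & ~a3 | ~a3 & a3)
= a1 & ~a3 & (~a3 | a3)   — distribution
= a1 & ~a3   — complement / identity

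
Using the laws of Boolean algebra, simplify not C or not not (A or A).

not C or not not (A or A)
= not C or A or A   [double negation]
= not C or A   [idempotence]

not C or A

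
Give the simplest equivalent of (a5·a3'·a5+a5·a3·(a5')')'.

(a5·a3'·a5+a5·a3·(a5')')'
= (a5·a3'·a5+a5·a3·a5)'   — double negation
= ((a3'·a5+a5·a3)·a5)'   — distribution
= (a5·a5)'   — distribution
= a5'   — idempotence

a5'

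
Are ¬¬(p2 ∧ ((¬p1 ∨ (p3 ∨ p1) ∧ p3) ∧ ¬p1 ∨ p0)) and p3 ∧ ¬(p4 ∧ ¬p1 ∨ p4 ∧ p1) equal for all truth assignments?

No

E1: ¬¬(p2 ∧ ((¬p1 ∨ (p3 ∨ p1) ∧ p3) ∧ ¬p1 ∨ p0))
    = ¬¬(p2 ∧ ((¬p1 ∨ p3) ∧ ¬p1 ∨ p0))   — absorption
    = ¬¬(p2 ∧ (¬p1 ∨ p0))   — absorption
    = p2 ∧ (¬p1 ∨ p0)   — double negation
E2: p3 ∧ ¬(p4 ∧ ¬p1 ∨ p4 ∧ p1)
    = p3 ∧ ¬p4   — distribution
These differ: at p0=1, p1=0, p2=0, p3=1, p4=0, E1 = 0 but E2 = 1.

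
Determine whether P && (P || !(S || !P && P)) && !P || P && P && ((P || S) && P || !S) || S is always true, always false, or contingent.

P && (P || !(S || !P && P)) && !P || P && P && ((P || S) && P || !S) || S
= P && (P || !S) && !P || P && P && ((P || S) && P || !S) || S   [complement / identity]
= P && (P || !S) && !P || P && P && (P || !S) || S   [absorption]
= P && (P || !S) || S   [distribution]
= P || S   [absorption]
This depends on P, S, so it is not a constant.

contingent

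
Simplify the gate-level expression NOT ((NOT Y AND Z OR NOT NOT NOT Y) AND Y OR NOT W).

W

NOT ((NOT Y AND Z OR NOT NOT NOT Y) AND Y OR NOT W)
= NOT ((NOT Y AND Z OR NOT Y) AND Y OR NOT W)   (double negation)
= NOT (NOT Y AND Y OR NOT W)   (absorption)
= NOT NOT W   (complement / identity)
= W   (double negation)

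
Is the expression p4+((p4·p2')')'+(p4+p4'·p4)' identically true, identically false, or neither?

identically true

p4+((p4·p2')')'+(p4+p4'·p4)'
= p4+((p4·p2')')'+p4'
= p4+p4·p2'+p4'
= p4+p4'
= 1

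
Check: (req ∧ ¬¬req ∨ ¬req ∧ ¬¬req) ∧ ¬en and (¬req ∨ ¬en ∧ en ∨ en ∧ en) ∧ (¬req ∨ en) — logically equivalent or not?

E1: (req ∧ ¬¬req ∨ ¬req ∧ ¬¬req) ∧ ¬en
    = ¬¬req ∧ ¬en
    = req ∧ ¬en
E2: (¬req ∨ ¬en ∧ en ∨ en ∧ en) ∧ (¬req ∨ en)
    = (¬req ∨ en) ∧ (¬req ∨ en)
    = ¬req ∨ en
These differ: at en=1, req=0, E1 = 0 but E2 = 1.

No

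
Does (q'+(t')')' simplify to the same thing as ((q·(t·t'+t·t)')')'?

Yes

E1: (q'+(t')')'
    = q·t'   (De Morgan)
E2: ((q·(t·t'+t·t)')')'
    = q·(t·t'+t·t)'   (double negation)
    = q·t'   (distribution)
Both reduce to q·t', so they are equivalent.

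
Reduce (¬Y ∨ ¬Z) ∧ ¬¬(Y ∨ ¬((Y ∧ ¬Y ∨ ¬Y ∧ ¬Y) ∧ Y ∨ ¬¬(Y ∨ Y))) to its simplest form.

(¬Y ∨ ¬Z) ∧ ¬¬(Y ∨ ¬((Y ∧ ¬Y ∨ ¬Y ∧ ¬Y) ∧ Y ∨ ¬¬(Y ∨ Y)))
= (¬Y ∨ ¬Z) ∧ (Y ∨ ¬((Y ∧ ¬Y ∨ ¬Y ∧ ¬Y) ∧ Y ∨ ¬¬(Y ∨ Y)))
= (¬Y ∨ ¬Z) ∧ (Y ∨ ¬(¬Y ∧ Y ∨ ¬¬(Y ∨ Y)))
= (¬Y ∨ ¬Z) ∧ (Y ∨ ¬(¬Y ∧ Y ∨ Y ∨ Y))
= (¬Y ∨ ¬Z) ∧ (Y ∨ ¬(Y ∨ Y))
= (¬Y ∨ ¬Z) ∧ (Y ∨ ¬Y)
= ¬Y ∨ ¬Z

¬Y ∨ ¬Z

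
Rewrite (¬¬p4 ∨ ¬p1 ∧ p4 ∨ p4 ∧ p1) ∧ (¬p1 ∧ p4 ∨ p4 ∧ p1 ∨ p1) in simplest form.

p4

(¬¬p4 ∨ ¬p1 ∧ p4 ∨ p4 ∧ p1) ∧ (¬p1 ∧ p4 ∨ p4 ∧ p1 ∨ p1)
= ¬¬p4 ∧ p1 ∨ ¬p1 ∧ p4 ∨ p4 ∧ p1
= ¬¬p4 ∧ p1 ∨ p4
= p4 ∧ p1 ∨ p4
= p4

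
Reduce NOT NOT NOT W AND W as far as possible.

FALSE

NOT NOT NOT W AND W
= NOT W AND W   [double negation]
= FALSE   [complement]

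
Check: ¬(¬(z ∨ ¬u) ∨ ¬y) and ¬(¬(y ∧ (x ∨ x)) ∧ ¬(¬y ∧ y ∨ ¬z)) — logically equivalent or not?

E1: ¬(¬(z ∨ ¬u) ∨ ¬y)
    = (z ∨ ¬u) ∧ y   — De Morgan
E2: ¬(¬(y ∧ (x ∨ x)) ∧ ¬(¬y ∧ y ∨ ¬z))
    = ¬(¬(y ∧ (x ∨ x)) ∧ ¬¬z)   — complement / identity
    = y ∧ (x ∨ x) ∨ ¬z   — De Morgan
    = y ∧ x ∨ ¬z   — idempotence
These differ: at u=0, x=1, y=0, z=0, E1 = 0 but E2 = 1.

No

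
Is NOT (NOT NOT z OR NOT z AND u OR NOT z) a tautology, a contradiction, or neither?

contradiction

NOT (NOT NOT z OR NOT z AND u OR NOT z)
= NOT (NOT NOT z OR NOT z)   (absorption)
= NOT z AND z   (De Morgan)
= FALSE   (complement)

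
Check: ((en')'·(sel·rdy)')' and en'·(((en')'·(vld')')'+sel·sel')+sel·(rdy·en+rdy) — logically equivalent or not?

Yes

E1: ((en')'·(sel·rdy)')'
    = en'+sel·rdy   [De Morgan]
E2: en'·(((en')'·(vld')')'+sel·sel')+sel·(rdy·en+rdy)
    = en'·((en')'·(vld')')'+sel·(rdy·en+rdy)   [complement / identity]
    = en'·(en'+vld')+sel·(rdy·en+rdy)   [De Morgan]
    = en'·(en'+vld')+sel·rdy   [absorption]
    = en'+sel·rdy   [absorption]
Both reduce to en'+sel·rdy, so they are equivalent.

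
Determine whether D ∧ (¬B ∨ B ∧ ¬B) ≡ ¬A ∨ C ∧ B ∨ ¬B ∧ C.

No

E1: D ∧ (¬B ∨ B ∧ ¬B)
    = D ∧ ¬B   (complement / identity)
E2: ¬A ∨ C ∧ B ∨ ¬B ∧ C
    = ¬A ∨ C   (distribution)
These differ: at A=0, B=1, C=1, D=0, E1 = 0 but E2 = 1.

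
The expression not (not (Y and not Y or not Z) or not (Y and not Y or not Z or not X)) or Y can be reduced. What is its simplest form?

not Z or Y

not (not (Y and not Y or not Z) or not (Y and not Y or not Z or not X)) or Y
= (Y and not Y or not Z) and (Y and not Y or not Z or not X) or Y
= Y and not Y or not Z or Y
= not Z or Y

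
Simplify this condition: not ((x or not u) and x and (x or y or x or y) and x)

not ((x or not u) and x and (x or y or x or y) and x)
= not (x and (x or y or x or y) and x)   — absorption
= not (x and (x or y) and x)   — idempotence
= not (x and x)   — absorption
= not x   — idempotence

not x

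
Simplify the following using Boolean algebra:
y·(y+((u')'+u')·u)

y

y·(y+((u')'+u')·u)
= y·(y+(u+u')·u)   [double negation]
= y·(y+u)   [complement / identity]
= y   [absorption]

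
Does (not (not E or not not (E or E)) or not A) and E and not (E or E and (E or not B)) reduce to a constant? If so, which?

yes, False

(not (not E or not not (E or E)) or not A) and E and not (E or E and (E or not B))
= (E and not (E or E) or not A) and E and not (E or E and (E or not B))   — De Morgan
= (E and not (E or E) or not A) and E and not (E or E)   — absorption
= E and not (E or E)   — absorption
= E and not E   — idempotence
= False   — complement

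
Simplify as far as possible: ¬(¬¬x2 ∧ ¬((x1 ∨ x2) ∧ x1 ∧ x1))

¬x2 ∨ x1

¬(¬¬x2 ∧ ¬((x1 ∨ x2) ∧ x1 ∧ x1))
= ¬x2 ∨ (x1 ∨ x2) ∧ x1 ∧ x1   — De Morgan
= ¬x2 ∨ (x1 ∨ x2) ∧ x1   — idempotence
= ¬x2 ∨ x1   — absorption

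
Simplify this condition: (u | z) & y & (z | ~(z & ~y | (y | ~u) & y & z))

(u | z) & y & (z | ~(z & ~y | (y | ~u) & y & z))
= (u | z) & y & (z | ~(z & ~y | y & z))   (absorption)
= (u | z) & y & (z | ~z)   (distribution)
= (u | z) & y   (complement / identity)

(u | z) & y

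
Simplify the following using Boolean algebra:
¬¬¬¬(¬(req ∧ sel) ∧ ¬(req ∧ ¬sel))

¬¬¬¬(¬(req ∧ sel) ∧ ¬(req ∧ ¬sel))
= ¬¬¬(req ∧ sel ∨ req ∧ ¬sel)
= ¬¬¬req
= ¬req

¬req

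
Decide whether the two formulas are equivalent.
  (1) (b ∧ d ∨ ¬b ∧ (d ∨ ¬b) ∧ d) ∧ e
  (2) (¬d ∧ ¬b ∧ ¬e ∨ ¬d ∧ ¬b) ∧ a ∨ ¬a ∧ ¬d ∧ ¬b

E1: (b ∧ d ∨ ¬b ∧ (d ∨ ¬b) ∧ d) ∧ e
    = (b ∧ d ∨ ¬b ∧ d) ∧ e   [absorption]
    = d ∧ e   [distribution]
E2: (¬d ∧ ¬b ∧ ¬e ∨ ¬d ∧ ¬b) ∧ a ∨ ¬a ∧ ¬d ∧ ¬b
    = ¬d ∧ ¬b ∧ a ∨ ¬a ∧ ¬d ∧ ¬b   [absorption]
    = ¬d ∧ ¬b   [distribution]
These differ: at a=0, b=0, d=1, e=1, E1 = 1 but E2 = 0.

No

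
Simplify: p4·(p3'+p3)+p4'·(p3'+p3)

1

p4·(p3'+p3)+p4'·(p3'+p3)
= p3'+p3   [distribution]
= 1   [complement]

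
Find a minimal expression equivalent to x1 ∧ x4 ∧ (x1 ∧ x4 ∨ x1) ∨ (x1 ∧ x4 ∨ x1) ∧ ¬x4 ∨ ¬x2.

x1 ∧ x4 ∧ (x1 ∧ x4 ∨ x1) ∨ (x1 ∧ x4 ∨ x1) ∧ ¬x4 ∨ ¬x2
= (x1 ∧ x4 ∨ ¬x4) ∧ (x1 ∧ x4 ∨ x1) ∨ ¬x2   — distribution
= x1 ∧ x4 ∨ ¬x4 ∧ x1 ∨ ¬x2   — distribution
= x1 ∨ ¬x2   — distribution

x1 ∨ ¬x2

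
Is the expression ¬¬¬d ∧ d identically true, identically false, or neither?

¬¬¬d ∧ d
= ¬d ∧ d   — double negation
= False   — complement

identically false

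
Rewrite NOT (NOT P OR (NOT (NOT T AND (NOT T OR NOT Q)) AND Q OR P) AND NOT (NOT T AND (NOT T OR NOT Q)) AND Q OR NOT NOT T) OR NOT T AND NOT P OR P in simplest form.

NOT T OR P

NOT (NOT P OR (NOT (NOT T AND (NOT T OR NOT Q)) AND Q OR P) AND NOT (NOT T AND (NOT T OR NOT Q)) AND Q OR NOT NOT T) OR NOT T AND NOT P OR P
= NOT (NOT P OR NOT (NOT T AND (NOT T OR NOT Q)) AND Q OR NOT NOT T) OR NOT T AND NOT P OR P   (absorption)
= NOT (NOT P OR NOT NOT T AND Q OR NOT NOT T) OR NOT T AND NOT P OR P   (absorption)
= NOT (NOT P OR NOT NOT T) OR NOT T AND NOT P OR P   (absorption)
= P AND NOT T OR NOT T AND NOT P OR P   (De Morgan)
= NOT T OR P   (distribution)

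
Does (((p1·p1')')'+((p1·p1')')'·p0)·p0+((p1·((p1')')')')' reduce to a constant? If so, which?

yes, False

(((p1·p1')')'+((p1·p1')')'·p0)·p0+((p1·((p1')')')')'
= (((p1·p1')')'+((p1·p1')')'·p0)·p0+((p1·p1')')'   — double negation
= ((p1·p1')')'·p0+((p1·p1')')'   — absorption
= ((p1·p1')')'   — absorption
= p1·p1'   — double negation
= 0   — complement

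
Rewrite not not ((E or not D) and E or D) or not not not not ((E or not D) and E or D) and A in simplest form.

E or D

not not ((E or not D) and E or D) or not not not not ((E or not D) and E or D) and A
= not not ((E or not D) and E or D) or not not ((E or not D) and E or D) and A
= not not ((E or not D) and E or D)
= (E or not D) and E or D
= E or D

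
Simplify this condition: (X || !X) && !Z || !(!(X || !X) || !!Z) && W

!Z

(X || !X) && !Z || !(!(X || !X) || !!Z) && W
= (X || !X) && !Z || (X || !X) && !Z && W
= (X || !X) && !Z
= !Z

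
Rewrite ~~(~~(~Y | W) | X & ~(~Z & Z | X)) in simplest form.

~Y | W

~~(~~(~Y | W) | X & ~(~Z & Z | X))
= ~~(~Y | W | X & ~(~Z & Z | X))
= ~Y | W | X & ~(~Z & Z | X)
= ~Y | W | X & ~X
= ~Y | W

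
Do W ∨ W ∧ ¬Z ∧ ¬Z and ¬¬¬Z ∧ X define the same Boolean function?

E1: W ∨ W ∧ ¬Z ∧ ¬Z
    = W ∨ W ∧ ¬Z   (idempotence)
    = W   (absorption)
E2: ¬¬¬Z ∧ X
    = ¬Z ∧ X   (double negation)
These differ: at W=1, X=0, Z=0, E1 = 1 but E2 = 0.

No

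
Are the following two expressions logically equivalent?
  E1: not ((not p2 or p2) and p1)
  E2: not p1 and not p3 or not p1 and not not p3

E1: not ((not p2 or p2) and p1)
    = not p1   — complement / identity
E2: not p1 and not p3 or not p1 and not not p3
    = not p1 and not p3 or not p1 and p3   — double negation
    = not p1   — distribution
Both reduce to not p1, so they are equivalent.

Yes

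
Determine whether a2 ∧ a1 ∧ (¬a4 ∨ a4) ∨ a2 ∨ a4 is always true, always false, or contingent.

contingent

a2 ∧ a1 ∧ (¬a4 ∨ a4) ∨ a2 ∨ a4
= a2 ∧ a1 ∨ a2 ∨ a4   (complement / identity)
= a2 ∨ a4   (absorption)
This depends on a2, a4, so it is not a constant.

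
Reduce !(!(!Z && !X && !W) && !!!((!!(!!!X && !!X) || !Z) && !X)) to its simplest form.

!Z && !X

!(!(!Z && !X && !W) && !!!((!!(!!!X && !!X) || !Z) && !X))
= !(!(!Z && !X && !W) && !((!!(!!!X && !!X) || !Z) && !X))   (double negation)
= !(!(!Z && !X && !W) && !((!(!!X || !X) || !Z) && !X))   (De Morgan)
= !Z && !X && !W || (!(!!X || !X) || !Z) && !X   (De Morgan)
= !Z && !X && !W || (!X && X || !Z) && !X   (De Morgan)
= !Z && !X && !W || !Z && !X   (complement / identity)
= !Z && !X   (absorption)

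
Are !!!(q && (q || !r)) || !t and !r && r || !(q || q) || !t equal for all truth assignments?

Yes

E1: !!!(q && (q || !r)) || !t
    = !(q && (q || !r)) || !t   — double negation
    = !q || !t   — absorption
E2: !r && r || !(q || q) || !t
    = !r && r || !q || !t   — idempotence
    = !q || !t   — complement / identity
Both reduce to !q || !t, so they are equivalent.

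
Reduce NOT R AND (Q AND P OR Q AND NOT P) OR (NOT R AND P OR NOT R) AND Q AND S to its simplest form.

NOT R AND (Q AND P OR Q AND NOT P) OR (NOT R AND P OR NOT R) AND Q AND S
= NOT R AND (Q AND P OR Q AND NOT P) OR NOT R AND Q AND S   [absorption]
= NOT R AND Q OR NOT R AND Q AND S   [distribution]
= NOT R AND Q   [absorption]

NOT R AND Q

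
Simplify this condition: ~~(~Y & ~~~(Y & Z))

~~(~Y & ~~~(Y & Z))
= ~(Y | ~~(Y & Z))   (De Morgan)
= ~(Y | Y & Z)   (double negation)
= ~Y   (absorption)

~Y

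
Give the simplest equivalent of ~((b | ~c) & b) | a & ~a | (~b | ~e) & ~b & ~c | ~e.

~b | ~e

~((b | ~c) & b) | a & ~a | (~b | ~e) & ~b & ~c | ~e
= ~b | a & ~a | (~b | ~e) & ~b & ~c | ~e   (absorption)
= ~b | (~b | ~e) & ~b & ~c | ~e   (complement / identity)
= ~b | ~b & ~c | ~e   (absorption)
= ~b | ~e   (absorption)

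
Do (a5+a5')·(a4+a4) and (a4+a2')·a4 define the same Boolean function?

E1: (a5+a5')·(a4+a4)
    = (a5+a5')·a4   [idempotence]
    = a4   [complement / identity]
E2: (a4+a2')·a4
    = a4   [absorption]
Both reduce to a4, so they are equivalent.

Yes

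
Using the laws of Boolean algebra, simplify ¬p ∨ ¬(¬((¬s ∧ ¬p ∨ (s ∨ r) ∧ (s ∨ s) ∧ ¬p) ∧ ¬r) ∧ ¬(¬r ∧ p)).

¬p ∨ ¬(¬((¬s ∧ ¬p ∨ (s ∨ r) ∧ (s ∨ s) ∧ ¬p) ∧ ¬r) ∧ ¬(¬r ∧ p))
= ¬p ∨ ¬(¬((¬s ∧ ¬p ∨ (s ∨ r) ∧ s ∧ ¬p) ∧ ¬r) ∧ ¬(¬r ∧ p))   [idempotence]
= ¬p ∨ ¬(¬((¬s ∧ ¬p ∨ s ∧ ¬p) ∧ ¬r) ∧ ¬(¬r ∧ p))   [absorption]
= ¬p ∨ ¬(¬(¬p ∧ ¬r) ∧ ¬(¬r ∧ p))   [distribution]
= ¬p ∨ ¬p ∧ ¬r ∨ ¬r ∧ p   [De Morgan]
= ¬p ∨ ¬r   [distribution]

¬p ∨ ¬r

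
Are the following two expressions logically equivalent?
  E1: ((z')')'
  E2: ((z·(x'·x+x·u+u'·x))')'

E1: ((z')')'
    = z'
E2: ((z·(x'·x+x·u+u'·x))')'
    = z·(x'·x+x·u+u'·x)
    = z·(x·u+u'·x)
    = z·x
These differ: at u=0, x=1, z=0, E1 = 1 but E2 = 0.

No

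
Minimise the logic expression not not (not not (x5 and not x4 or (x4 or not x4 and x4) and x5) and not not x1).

x5 and x1

not not (not not (x5 and not x4 or (x4 or not x4 and x4) and x5) and not not x1)
= not (not (x5 and not x4 or (x4 or not x4 and x4) and x5) or not x1)   (De Morgan)
= not (not (x5 and not x4 or x4 and x5) or not x1)   (complement / identity)
= (x5 and not x4 or x4 and x5) and x1   (De Morgan)
= x5 and x1   (distribution)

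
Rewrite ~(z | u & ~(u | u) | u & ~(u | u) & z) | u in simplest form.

~z | u

~(z | u & ~(u | u) | u & ~(u | u) & z) | u
= ~(z | u & ~(u | u)) | u   [absorption]
= ~(z | u & ~u) | u   [idempotence]
= ~z | u   [complement / identity]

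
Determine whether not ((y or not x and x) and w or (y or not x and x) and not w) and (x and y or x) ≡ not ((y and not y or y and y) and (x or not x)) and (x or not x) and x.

Yes

E1: not ((y or not x and x) and w or (y or not x and x) and not w) and (x and y or x)
    = not (y or not x and x) and (x and y or x)   (distribution)
    = not y and (x and y or x)   (complement / identity)
    = not y and x   (absorption)
E2: not ((y and not y or y and y) and (x or not x)) and (x or not x) and x
    = not ((y and not y or y and y) and (x or not x)) and x   (complement / identity)
    = not (y and not y or y and y) and x   (complement / identity)
    = not y and x   (distribution)
Both reduce to not y and x, so they are equivalent.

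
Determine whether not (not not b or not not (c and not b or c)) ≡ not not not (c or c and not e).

No

E1: not (not not b or not not (c and not b or c))
    = not b and not (c and not b or c)
    = not b and not c
E2: not not not (c or c and not e)
    = not (c or c and not e)
    = not c
These differ: at b=1, c=0, e=1, E1 = 0 but E2 = 1.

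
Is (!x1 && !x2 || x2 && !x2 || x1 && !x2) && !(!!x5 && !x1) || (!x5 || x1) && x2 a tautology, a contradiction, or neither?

neither

(!x1 && !x2 || x2 && !x2 || x1 && !x2) && !(!!x5 && !x1) || (!x5 || x1) && x2
= (!x1 && !x2 || x2 && !x2 || x1 && !x2) && (!x5 || x1) || (!x5 || x1) && x2   [De Morgan]
= (!x1 && !x2 || x1 && !x2) && (!x5 || x1) || (!x5 || x1) && x2   [complement / identity]
= !x2 && (!x5 || x1) || (!x5 || x1) && x2   [distribution]
= !x5 || x1   [distribution]
This depends on x1, x5, so it is not a constant.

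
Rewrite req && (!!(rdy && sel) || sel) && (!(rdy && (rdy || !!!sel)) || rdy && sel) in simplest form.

req && (!!(rdy && sel) || sel) && (!(rdy && (rdy || !!!sel)) || rdy && sel)
= req && (rdy && sel || sel) && (!(rdy && (rdy || !!!sel)) || rdy && sel)   — double negation
= req && (rdy && sel || sel) && (!(rdy && (rdy || !sel)) || rdy && sel)   — double negation
= req && (rdy && sel || sel) && (!rdy || rdy && sel)   — absorption
= req && (sel && !rdy || rdy && sel)   — distribution
= req && sel   — distribution

req && sel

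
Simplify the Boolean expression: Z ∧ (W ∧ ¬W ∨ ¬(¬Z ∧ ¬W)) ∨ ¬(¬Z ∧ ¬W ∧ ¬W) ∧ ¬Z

Z ∧ (W ∧ ¬W ∨ ¬(¬Z ∧ ¬W)) ∨ ¬(¬Z ∧ ¬W ∧ ¬W) ∧ ¬Z
= Z ∧ ¬(¬Z ∧ ¬W) ∨ ¬(¬Z ∧ ¬W ∧ ¬W) ∧ ¬Z
= Z ∧ ¬(¬Z ∧ ¬W) ∨ ¬(¬Z ∧ ¬W) ∧ ¬Z
= ¬(¬Z ∧ ¬W)
= Z ∨ W

Z ∨ W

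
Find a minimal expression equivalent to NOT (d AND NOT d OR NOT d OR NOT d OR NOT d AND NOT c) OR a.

NOT (d AND NOT d OR NOT d OR NOT d OR NOT d AND NOT c) OR a
= NOT (NOT d OR NOT d OR NOT d AND NOT c) OR a   (complement / identity)
= NOT (NOT d OR NOT d) OR a   (absorption)
= NOT NOT d OR a   (idempotence)
= d OR a   (double negation)

d OR a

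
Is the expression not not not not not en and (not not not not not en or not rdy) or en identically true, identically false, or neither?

not not not not not en and (not not not not not en or not rdy) or en
= not not not not not en or en   [absorption]
= not not not en or en   [double negation]
= not en or en   [double negation]
= True   [complement]

identically true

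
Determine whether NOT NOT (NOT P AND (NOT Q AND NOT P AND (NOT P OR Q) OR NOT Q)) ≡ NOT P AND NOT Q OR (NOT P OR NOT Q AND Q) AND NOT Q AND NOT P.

Yes

E1: NOT NOT (NOT P AND (NOT Q AND NOT P AND (NOT P OR Q) OR NOT Q))
    = NOT NOT (NOT P AND (NOT Q AND NOT P OR NOT Q))   (absorption)
    = NOT NOT (NOT P AND NOT Q)   (absorption)
    = NOT P AND NOT Q   (double negation)
E2: NOT P AND NOT Q OR (NOT P OR NOT Q AND Q) AND NOT Q AND NOT P
    = NOT P AND NOT Q OR NOT P AND NOT Q AND NOT P   (complement / identity)
    = NOT P AND NOT Q   (absorption)
Both reduce to NOT P AND NOT Q, so they are equivalent.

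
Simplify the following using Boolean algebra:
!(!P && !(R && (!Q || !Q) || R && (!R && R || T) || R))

!(!P && !(R && (!Q || !Q) || R && (!R && R || T) || R))
= !(!P && !(R && !Q || R && (!R && R || T) || R))
= !(!P && !(R && !Q || R && T || R))
= P || R && !Q || R && T || R
= P || R && !Q || R
= P || R

P || R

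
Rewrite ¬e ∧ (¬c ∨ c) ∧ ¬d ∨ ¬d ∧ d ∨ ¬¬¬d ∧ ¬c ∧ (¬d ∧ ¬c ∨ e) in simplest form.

¬e ∧ (¬c ∨ c) ∧ ¬d ∨ ¬d ∧ d ∨ ¬¬¬d ∧ ¬c ∧ (¬d ∧ ¬c ∨ e)
= ¬e ∧ (¬c ∨ c) ∧ ¬d ∨ ¬¬¬d ∧ ¬c ∧ (¬d ∧ ¬c ∨ e)   — complement / identity
= ¬e ∧ (¬c ∨ c) ∧ ¬d ∨ ¬d ∧ ¬c ∧ (¬d ∧ ¬c ∨ e)   — double negation
= ¬e ∧ ¬d ∨ ¬d ∧ ¬c ∧ (¬d ∧ ¬c ∨ e)   — complement / identity
= ¬e ∧ ¬d ∨ ¬d ∧ ¬c   — absorption
= (¬e ∨ ¬c) ∧ ¬d   — distribution

(¬e ∨ ¬c) ∧ ¬d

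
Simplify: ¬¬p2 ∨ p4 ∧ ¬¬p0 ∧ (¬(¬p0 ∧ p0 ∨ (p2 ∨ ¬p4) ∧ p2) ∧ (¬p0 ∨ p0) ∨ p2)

p2 ∨ p4 ∧ p0

¬¬p2 ∨ p4 ∧ ¬¬p0 ∧ (¬(¬p0 ∧ p0 ∨ (p2 ∨ ¬p4) ∧ p2) ∧ (¬p0 ∨ p0) ∨ p2)
= ¬¬p2 ∨ p4 ∧ ¬¬p0 ∧ (¬((p2 ∨ ¬p4) ∧ p2) ∧ (¬p0 ∨ p0) ∨ p2)
= ¬¬p2 ∨ p4 ∧ ¬¬p0 ∧ (¬p2 ∧ (¬p0 ∨ p0) ∨ p2)
= ¬¬p2 ∨ p4 ∧ ¬¬p0 ∧ (¬p2 ∨ p2)
= p2 ∨ p4 ∧ ¬¬p0 ∧ (¬p2 ∨ p2)
= p2 ∨ p4 ∧ p0 ∧ (¬p2 ∨ p2)
= p2 ∨ p4 ∧ p0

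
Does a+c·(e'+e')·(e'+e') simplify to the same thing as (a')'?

E1: a+c·(e'+e')·(e'+e')
    = a+c·(e'+e')   [idempotence]
    = a+c·e'   [idempotence]
E2: (a')'
    = a   [double negation]
These differ: at a=0, c=1, e=0, E1 = 1 but E2 = 0.

No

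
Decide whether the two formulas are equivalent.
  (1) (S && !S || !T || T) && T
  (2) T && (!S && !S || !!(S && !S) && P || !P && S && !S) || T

Yes

E1: (S && !S || !T || T) && T
    = (!T || T) && T   (complement / identity)
    = T   (complement / identity)
E2: T && (!S && !S || !!(S && !S) && P || !P && S && !S) || T
    = T && (!S && !S || S && !S && P || !P && S && !S) || T   (double negation)
    = T && (!S && !S || S && !S) || T   (distribution)
    = T && !S || T   (distribution)
    = T   (absorption)
Both reduce to T, so they are equivalent.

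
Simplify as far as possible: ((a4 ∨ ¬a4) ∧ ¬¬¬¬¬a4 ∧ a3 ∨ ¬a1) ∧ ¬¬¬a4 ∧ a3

¬a4 ∧ a3

((a4 ∨ ¬a4) ∧ ¬¬¬¬¬a4 ∧ a3 ∨ ¬a1) ∧ ¬¬¬a4 ∧ a3
= ((a4 ∨ ¬a4) ∧ ¬¬¬a4 ∧ a3 ∨ ¬a1) ∧ ¬¬¬a4 ∧ a3   — double negation
= (¬¬¬a4 ∧ a3 ∨ ¬a1) ∧ ¬¬¬a4 ∧ a3   — complement / identity
= ¬¬¬a4 ∧ a3   — absorption
= ¬a4 ∧ a3   — double negation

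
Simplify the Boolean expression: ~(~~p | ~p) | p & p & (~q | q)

~(~~p | ~p) | p & p & (~q | q)
= ~(~~p | ~p) | p & p   — complement / identity
= ~p & p | p & p   — De Morgan
= p   — distribution

p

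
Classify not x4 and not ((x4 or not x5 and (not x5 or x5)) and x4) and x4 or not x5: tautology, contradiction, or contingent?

contingent

not x4 and not ((x4 or not x5 and (not x5 or x5)) and x4) and x4 or not x5
= not x4 and not ((x4 or not x5) and x4) and x4 or not x5
= not x4 and not x4 and x4 or not x5
= not x4 and x4 or not x5
= not x5
This depends on x5, so it is not a constant.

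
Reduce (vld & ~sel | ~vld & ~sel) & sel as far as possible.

(vld & ~sel | ~vld & ~sel) & sel
= ~sel & sel
= 0

0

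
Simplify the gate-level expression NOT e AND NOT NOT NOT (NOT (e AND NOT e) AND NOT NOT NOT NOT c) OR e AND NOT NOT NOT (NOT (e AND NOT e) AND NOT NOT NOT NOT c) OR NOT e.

NOT c OR NOT e

NOT e AND NOT NOT NOT (NOT (e AND NOT e) AND NOT NOT NOT NOT c) OR e AND NOT NOT NOT (NOT (e AND NOT e) AND NOT NOT NOT NOT c) OR NOT e
= NOT NOT NOT (NOT (e AND NOT e) AND NOT NOT NOT NOT c) OR NOT e
= NOT NOT NOT (NOT (e AND NOT e) AND NOT NOT c) OR NOT e
= NOT (NOT (e AND NOT e) AND NOT NOT c) OR NOT e
= e AND NOT e OR NOT c OR NOT e
= NOT c OR NOT e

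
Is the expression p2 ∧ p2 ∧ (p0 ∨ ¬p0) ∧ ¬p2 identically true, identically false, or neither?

p2 ∧ p2 ∧ (p0 ∨ ¬p0) ∧ ¬p2
= p2 ∧ p2 ∧ ¬p2   (complement / identity)
= p2 ∧ ¬p2   (idempotence)
= False   (complement)

identically false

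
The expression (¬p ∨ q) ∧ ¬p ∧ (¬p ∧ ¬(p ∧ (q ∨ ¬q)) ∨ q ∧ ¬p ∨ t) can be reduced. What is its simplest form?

¬p

(¬p ∨ q) ∧ ¬p ∧ (¬p ∧ ¬(p ∧ (q ∨ ¬q)) ∨ q ∧ ¬p ∨ t)
= (¬p ∨ q) ∧ ¬p ∧ (¬p ∧ ¬p ∨ q ∧ ¬p ∨ t)   — complement / identity
= (¬p ∨ q) ∧ ¬p ∧ ((¬p ∨ q) ∧ ¬p ∨ t)   — distribution
= (¬p ∨ q) ∧ ¬p   — absorption
= ¬p   — absorption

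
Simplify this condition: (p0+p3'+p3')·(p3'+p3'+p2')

(p0+p3'+p3')·(p3'+p3'+p2')
= p0·p2'+p3'+p3'
= p0·p2'+p3'

p0·p2'+p3'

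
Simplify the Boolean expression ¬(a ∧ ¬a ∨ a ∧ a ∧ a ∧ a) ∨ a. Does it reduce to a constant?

¬(a ∧ ¬a ∨ a ∧ a ∧ a ∧ a) ∨ a
= ¬(a ∧ ¬a ∨ a ∧ a) ∨ a
= ¬a ∨ a
= True

True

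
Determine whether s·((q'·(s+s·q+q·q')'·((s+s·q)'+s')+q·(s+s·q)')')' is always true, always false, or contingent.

always false

s·((q'·(s+s·q+q·q')'·((s+s·q)'+s')+q·(s+s·q)')')'
= s·((q'·(s+s·q)'·((s+s·q)'+s')+q·(s+s·q)')')'
= s·((q'·(s+s·q)'+q·(s+s·q)')')'
= s·(((s+s·q)')')'
= s·((s')')'
= s·s'
= 0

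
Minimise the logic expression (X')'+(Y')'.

X+Y

(X')'+(Y')'
= X+(Y')'   [double negation]
= X+Y   [double negation]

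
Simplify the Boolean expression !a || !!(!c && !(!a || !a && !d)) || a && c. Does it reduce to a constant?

!a || !!(!c && !(!a || !a && !d)) || a && c
= !a || !c && !(!a || !a && !d) || a && c   (double negation)
= !a || !c && !!a || a && c   (absorption)
= !a || !c && a || a && c   (double negation)
= !a || a   (distribution)
= true   (complement)

true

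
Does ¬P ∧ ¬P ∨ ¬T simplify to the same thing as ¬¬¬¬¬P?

No

E1: ¬P ∧ ¬P ∨ ¬T
    = ¬P ∨ ¬T   — idempotence
E2: ¬¬¬¬¬P
    = ¬¬¬P   — double negation
    = ¬P   — double negation
These differ: at P=1, T=0, E1 = 1 but E2 = 0.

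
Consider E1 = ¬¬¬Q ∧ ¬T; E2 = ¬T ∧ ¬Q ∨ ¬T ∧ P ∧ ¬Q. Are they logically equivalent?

E1: ¬¬¬Q ∧ ¬T
    = ¬Q ∧ ¬T
E2: ¬T ∧ ¬Q ∨ ¬T ∧ P ∧ ¬Q
    = ¬Q ∧ (¬T ∨ ¬T ∧ P)
    = ¬Q ∧ ¬T
Both reduce to ¬Q ∧ ¬T, so they are equivalent.

Yes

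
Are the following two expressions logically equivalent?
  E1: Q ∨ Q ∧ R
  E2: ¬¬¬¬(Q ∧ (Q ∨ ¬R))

E1: Q ∨ Q ∧ R
    = Q   — absorption
E2: ¬¬¬¬(Q ∧ (Q ∨ ¬R))
    = ¬¬¬¬Q   — absorption
    = ¬¬Q   — double negation
    = Q   — double negation
Both reduce to Q, so they are equivalent.

Yes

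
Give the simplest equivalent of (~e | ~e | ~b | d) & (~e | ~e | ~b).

(~e | ~e | ~b | d) & (~e | ~e | ~b)
= ~e | ~e | ~b   — absorption
= ~e | ~b   — idempotence

~e | ~b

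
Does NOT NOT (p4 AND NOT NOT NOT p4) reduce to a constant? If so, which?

yes, False

NOT NOT (p4 AND NOT NOT NOT p4)
= p4 AND NOT NOT NOT p4   (double negation)
= p4 AND NOT p4   (double negation)
= FALSE   (complement)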